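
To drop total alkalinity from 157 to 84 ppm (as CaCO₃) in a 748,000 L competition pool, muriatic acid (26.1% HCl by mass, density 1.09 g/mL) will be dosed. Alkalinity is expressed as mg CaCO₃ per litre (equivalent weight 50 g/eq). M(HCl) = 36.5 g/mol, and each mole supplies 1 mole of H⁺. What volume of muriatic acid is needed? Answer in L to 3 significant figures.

Alkalinity to neutralize: (157 − 84) = 73 mg/L as CaCO₃ × 748,000 L = 54,600 g as CaCO₃.
Equivalents of H⁺ required: 54,600 ÷ 50 g/eq = 1092 eq = 1092 mol HCl.
Mass of HCl: 1092 × 36.5 = 39,860 g.
Mass of 26.1% solution: 39,860 / 0.261 = 152,700 g.
Volume: 152,700 g ÷ 1.09 g/mL = 140,100 mL.

140 L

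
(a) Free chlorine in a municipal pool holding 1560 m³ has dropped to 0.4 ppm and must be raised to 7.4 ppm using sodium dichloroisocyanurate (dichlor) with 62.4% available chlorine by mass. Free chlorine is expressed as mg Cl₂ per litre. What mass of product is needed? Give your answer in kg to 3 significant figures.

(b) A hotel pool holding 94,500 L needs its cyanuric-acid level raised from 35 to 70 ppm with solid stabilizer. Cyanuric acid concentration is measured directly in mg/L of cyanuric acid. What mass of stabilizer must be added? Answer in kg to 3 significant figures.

(a) Volume: 1560 m³ = 1,560,000 L.
(a) Chlorine deficit: 7.4 − 0.4 = 7 ppm = 7 mg/L as Cl₂.
(a) Cl₂ equivalent needed: 7 mg/L × 1,560,000 L = 10,920,000 mg = 10,920 g.
(a) Product at 62.4% available chlorine: 10,920 / 0.624 = 17,500 g.

(b) CYA to add: (70 − 35) = 35 mg/L × 94,500 L = 3308 g cyanuric acid.

(a) 17.5 kg; (b) 3.31 kg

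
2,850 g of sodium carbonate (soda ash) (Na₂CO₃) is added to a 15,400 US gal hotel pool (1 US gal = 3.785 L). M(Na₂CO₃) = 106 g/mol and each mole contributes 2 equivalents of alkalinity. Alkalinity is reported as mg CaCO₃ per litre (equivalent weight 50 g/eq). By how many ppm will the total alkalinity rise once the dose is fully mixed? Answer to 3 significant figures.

Volume: 15,400 US gal × 3.785 L/gal = 58,289 L.
Moles of Na₂CO₃: 2,850 g ÷ 106 g/mol = 26.89 mol → 53.77 eq of alkalinity.
As CaCO₃: 53.77 eq × 50 g/eq = 2689 g.
Rise: 2689 g / 58,289 L × 1000 = 46.13 mg/L.

46.1 ppm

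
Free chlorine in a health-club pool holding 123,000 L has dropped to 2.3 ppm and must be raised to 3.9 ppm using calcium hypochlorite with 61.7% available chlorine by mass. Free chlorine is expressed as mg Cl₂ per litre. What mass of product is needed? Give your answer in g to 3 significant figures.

Chlorine deficit: 3.9 − 2.3 = 1.6 ppm = 1.6 mg/L as Cl₂.
Cl₂ equivalent needed: 1.6 mg/L × 123,000 L = 196,800 mg = 196.8 g.
Product at 61.7% available chlorine: 196.8 / 0.617 = 319 g.

319 g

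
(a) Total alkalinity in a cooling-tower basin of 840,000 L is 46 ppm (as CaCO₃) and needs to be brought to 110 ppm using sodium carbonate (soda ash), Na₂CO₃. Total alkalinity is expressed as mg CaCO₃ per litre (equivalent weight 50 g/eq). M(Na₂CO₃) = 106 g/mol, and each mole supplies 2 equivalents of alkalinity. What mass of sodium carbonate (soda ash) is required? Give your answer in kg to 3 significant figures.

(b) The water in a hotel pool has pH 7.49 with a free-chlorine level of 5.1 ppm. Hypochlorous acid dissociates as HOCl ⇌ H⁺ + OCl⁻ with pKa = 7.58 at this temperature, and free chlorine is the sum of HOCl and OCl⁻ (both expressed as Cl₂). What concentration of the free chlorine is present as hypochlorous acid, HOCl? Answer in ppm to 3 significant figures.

(a) Alkalinity to add: (110 − 46) = 64 mg/L as CaCO₃ × 840,000 L = 53,760 g as CaCO₃.
(a) Equivalents: 53,760 g ÷ 50 g/eq = 1075 eq.
(a) Each mole of Na₂CO₃ supplies 2 eq, so 1075 / 2 = 537.6 mol.
(a) Mass: 537.6 mol × 106 g/mol = 56,990 g.

(b) [OCl⁻]/[HOCl] = 10^(pH − pKa) = 10^(7.49 − 7.58) = 10^-0.09 = 0.8128.
(b) Fraction as HOCl = 1 / (1 + 0.8128) = 0.5516.
(b) HOCl = 0.5516 × 5.1 ppm = 2.813 ppm.

(a) 57.0 kg; (b) 2.81 ppm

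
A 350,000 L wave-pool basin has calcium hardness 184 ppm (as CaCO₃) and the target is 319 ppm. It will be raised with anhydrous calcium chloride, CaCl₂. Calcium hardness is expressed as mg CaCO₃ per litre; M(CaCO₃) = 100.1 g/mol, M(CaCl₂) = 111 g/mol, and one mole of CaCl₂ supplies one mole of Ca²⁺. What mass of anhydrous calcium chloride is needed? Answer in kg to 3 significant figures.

52.4 kg

Hardness to add: (319 − 184) = 135 mg/L as CaCO₃ × 350,000 L = 47,250 g as CaCO₃.
Moles of Ca²⁺ (1 mol Ca²⁺ ≡ 1 mol CaCO₃): 47,250 / 100.1 g/mol = 472 mol.
Mass of CaCl₂: 472 × 111 = 52,400 g.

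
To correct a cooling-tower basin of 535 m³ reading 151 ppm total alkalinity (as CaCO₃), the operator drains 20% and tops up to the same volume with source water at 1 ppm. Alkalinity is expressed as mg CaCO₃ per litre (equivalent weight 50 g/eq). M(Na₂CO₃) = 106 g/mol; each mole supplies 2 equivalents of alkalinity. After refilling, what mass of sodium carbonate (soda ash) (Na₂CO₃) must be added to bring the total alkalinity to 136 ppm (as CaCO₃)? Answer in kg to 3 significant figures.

Volume: 535 m³ = 535,000 L.
After draining 20% and refilling: 151 × 0.80 + 1 × 0.20 = 121 ppm.
Deficit to target: 136 − 121 = 15 mg/L.
As CaCO₃: 15 mg/L × 535,000 L = 8025 g; ÷ 50 g/eq ÷ 2 = 80.25 mol Na₂CO₃.
Mass: 80.25 × 106 = 8506 g.

8.51 kg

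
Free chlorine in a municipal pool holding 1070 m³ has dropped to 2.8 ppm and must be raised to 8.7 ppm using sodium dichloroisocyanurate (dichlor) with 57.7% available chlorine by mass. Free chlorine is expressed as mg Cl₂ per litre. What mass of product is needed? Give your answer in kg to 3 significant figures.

10.9 kg

Volume: 1070 m³ = 1,070,000 L.
Chlorine deficit: 8.7 − 2.8 = 5.9 ppm = 5.9 mg/L as Cl₂.
Cl₂ equivalent needed: 5.9 mg/L × 1,070,000 L = 6,313,000 mg = 6313 g.
Product at 57.7% available chlorine: 6313 / 0.577 = 10,940 g.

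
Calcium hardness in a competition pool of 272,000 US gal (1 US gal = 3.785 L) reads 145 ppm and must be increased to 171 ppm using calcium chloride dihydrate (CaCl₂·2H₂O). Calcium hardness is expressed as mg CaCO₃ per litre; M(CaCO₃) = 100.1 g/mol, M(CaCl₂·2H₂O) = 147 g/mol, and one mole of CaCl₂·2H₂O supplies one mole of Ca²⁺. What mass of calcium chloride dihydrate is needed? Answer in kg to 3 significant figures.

39.3 kg

Volume: 272,000 US gal × 3.785 L/gal = 1,029,520 L.
Hardness to add: (171 − 145) = 26 mg/L as CaCO₃ × 1,029,520 L = 26,770 g as CaCO₃.
Moles of Ca²⁺ (1 mol Ca²⁺ ≡ 1 mol CaCO₃): 26,770 / 100.1 g/mol = 267.4 mol.
Mass of CaCl₂·2H₂O: 267.4 × 147 = 39,310 g.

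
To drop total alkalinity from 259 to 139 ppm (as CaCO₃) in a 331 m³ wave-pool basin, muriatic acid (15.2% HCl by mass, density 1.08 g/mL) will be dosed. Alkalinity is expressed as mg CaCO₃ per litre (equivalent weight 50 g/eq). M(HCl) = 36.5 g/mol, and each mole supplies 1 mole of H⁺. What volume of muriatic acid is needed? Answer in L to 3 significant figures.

Volume: 331 m³ = 331,000 L.
Alkalinity to neutralize: (259 − 139) = 120 mg/L as CaCO₃ × 331,000 L = 39,720 g as CaCO₃.
Equivalents of H⁺ required: 39,720 ÷ 50 g/eq = 794.4 eq = 794.4 mol HCl.
Mass of HCl: 794.4 × 36.5 = 29,000 g.
Mass of 15.2% solution: 29,000 / 0.152 = 190,800 g.
Volume: 190,800 g ÷ 1.08 g/mL = 176,600 mL.

177 L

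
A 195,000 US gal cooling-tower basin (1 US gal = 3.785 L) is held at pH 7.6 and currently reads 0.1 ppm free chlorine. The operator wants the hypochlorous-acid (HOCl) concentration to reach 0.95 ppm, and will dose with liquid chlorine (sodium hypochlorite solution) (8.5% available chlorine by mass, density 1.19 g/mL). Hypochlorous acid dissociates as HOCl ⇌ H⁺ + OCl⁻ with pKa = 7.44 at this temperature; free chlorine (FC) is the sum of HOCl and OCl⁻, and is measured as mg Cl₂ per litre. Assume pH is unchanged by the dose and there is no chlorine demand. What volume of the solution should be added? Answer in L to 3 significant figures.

Volume: 195,000 US gal × 3.785 L/gal = 738,075 L.
[OCl⁻]/[HOCl] = 10^(pH − pKa) = 10^(7.6 − 7.44) = 1.445; fraction as HOCl = 1/(1 + 1.445) = 0.4089.
Free chlorine required for 0.95 ppm HOCl: 0.95 / 0.4089 = 2.323 ppm.
FC to add: 2.323 − 0.1 = 2.223 mg/L as Cl₂.
Cl₂ equivalent: 2.223 mg/L × 738,075 L = 1641 g.
Product at 8.5% available Cl: 1641 / 0.085 = 19,300 g.
Volume: 19,300 g ÷ 1.19 g/mL = 16,220 mL.

16.2 L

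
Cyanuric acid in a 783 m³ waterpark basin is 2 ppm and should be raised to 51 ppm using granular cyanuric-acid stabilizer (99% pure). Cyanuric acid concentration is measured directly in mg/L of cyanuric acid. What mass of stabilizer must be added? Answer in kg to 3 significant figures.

38.8 kg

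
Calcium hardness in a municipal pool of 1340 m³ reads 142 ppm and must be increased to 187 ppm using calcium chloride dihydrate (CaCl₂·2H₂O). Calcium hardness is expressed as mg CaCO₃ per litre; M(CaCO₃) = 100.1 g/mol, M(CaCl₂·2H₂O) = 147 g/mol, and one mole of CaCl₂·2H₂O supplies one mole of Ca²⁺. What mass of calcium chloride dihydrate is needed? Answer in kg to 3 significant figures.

88.6 kg

Volume: 1340 m³ = 1,340,000 L.
Hardness to add: (187 − 142) = 45 mg/L as CaCO₃ × 1,340,000 L = 60,300 g as CaCO₃.
Moles of Ca²⁺ (1 mol Ca²⁺ ≡ 1 mol CaCO₃): 60,300 / 100.1 g/mol = 602.4 mol.
Mass of CaCl₂·2H₂O: 602.4 × 147 = 88,550 g.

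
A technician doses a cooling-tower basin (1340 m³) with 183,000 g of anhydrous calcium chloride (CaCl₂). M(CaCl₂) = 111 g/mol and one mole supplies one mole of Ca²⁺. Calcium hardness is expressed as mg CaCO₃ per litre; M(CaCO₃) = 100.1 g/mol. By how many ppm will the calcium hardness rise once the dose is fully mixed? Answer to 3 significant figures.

123 ppm

Volume: 1340 m³ = 1,340,000 L.
Moles of Ca²⁺: 183,000 g ÷ 111 g/mol = 1649 mol.
As CaCO₃: 1649 mol × 100.1 g/mol = 165,000 g.
Rise: 165,000 g / 1,340,000 L × 1000 = 123.2 mg/L.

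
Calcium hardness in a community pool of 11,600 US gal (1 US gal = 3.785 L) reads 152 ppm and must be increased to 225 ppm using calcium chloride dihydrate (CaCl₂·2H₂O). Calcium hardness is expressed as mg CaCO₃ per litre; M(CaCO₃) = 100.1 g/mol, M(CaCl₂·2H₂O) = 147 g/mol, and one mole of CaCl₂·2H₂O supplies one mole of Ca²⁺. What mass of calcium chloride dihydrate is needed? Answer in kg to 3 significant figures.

Volume: 11,600 US gal × 3.785 L/gal = 43,906 L.
Hardness to add: (225 − 152) = 73 mg/L as CaCO₃ × 43,906 L = 3205 g as CaCO₃.
Moles of Ca²⁺ (1 mol Ca²⁺ ≡ 1 mol CaCO₃): 3205 / 100.1 g/mol = 32.02 mol.
Mass of CaCl₂·2H₂O: 32.02 × 147 = 4707 g.

4.71 kg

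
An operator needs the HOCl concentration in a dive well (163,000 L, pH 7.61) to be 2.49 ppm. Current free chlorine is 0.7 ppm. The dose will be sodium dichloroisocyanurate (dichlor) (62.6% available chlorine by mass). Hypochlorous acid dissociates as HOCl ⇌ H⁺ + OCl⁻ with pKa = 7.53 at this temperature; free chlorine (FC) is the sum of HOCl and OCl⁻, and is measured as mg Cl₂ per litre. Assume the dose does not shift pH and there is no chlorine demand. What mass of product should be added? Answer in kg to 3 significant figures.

[OCl⁻]/[HOCl] = 10^(pH − pKa) = 10^(7.61 − 7.53) = 1.202; fraction as HOCl = 1/(1 + 1.202) = 0.4541.
Free chlorine required for 2.49 ppm HOCl: 2.49 / 0.4541 = 5.484 ppm.
FC to add: 5.484 − 0.7 = 4.784 mg/L as Cl₂.
Cl₂ equivalent: 4.784 mg/L × 163,000 L = 779.7 g.
Product at 62.6% available Cl: 779.7 / 0.626 = 1246 g.

1.25 kg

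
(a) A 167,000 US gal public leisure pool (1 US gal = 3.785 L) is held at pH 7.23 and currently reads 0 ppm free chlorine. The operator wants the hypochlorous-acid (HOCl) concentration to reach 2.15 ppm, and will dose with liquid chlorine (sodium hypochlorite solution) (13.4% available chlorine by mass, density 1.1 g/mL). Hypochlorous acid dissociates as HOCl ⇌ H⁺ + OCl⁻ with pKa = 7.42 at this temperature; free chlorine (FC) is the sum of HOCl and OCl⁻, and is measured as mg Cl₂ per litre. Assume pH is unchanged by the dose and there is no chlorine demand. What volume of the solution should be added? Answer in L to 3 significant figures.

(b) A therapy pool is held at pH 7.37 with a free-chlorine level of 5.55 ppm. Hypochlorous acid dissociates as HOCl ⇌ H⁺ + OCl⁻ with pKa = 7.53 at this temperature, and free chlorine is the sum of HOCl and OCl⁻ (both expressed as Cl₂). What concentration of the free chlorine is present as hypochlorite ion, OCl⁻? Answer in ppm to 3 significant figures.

(a) 15.2 L; (b) 2.27 ppm

(a) Volume: 167,000 US gal × 3.785 L/gal = 632,095 L.
(a) [OCl⁻]/[HOCl] = 10^(pH − pKa) = 10^(7.23 − 7.42) = 0.6457; fraction as HOCl = 1/(1 + 0.6457) = 0.6077.
(a) Free chlorine required for 2.15 ppm HOCl: 2.15 / 0.6077 = 3.538 ppm.
(a) FC to add: 3.538 − 0 = 3.538 mg/L as Cl₂.
(a) Cl₂ equivalent: 3.538 mg/L × 632,095 L = 2236 g.
(a) Product at 13.4% available Cl: 2236 / 0.134 = 16,690 g.
(a) Volume: 16,690 g ÷ 1.1 g/mL = 15,170 mL.

(b) [OCl⁻]/[HOCl] = 10^(pH − pKa) = 10^(7.37 − 7.53) = 10^-0.16 = 0.6918.
(b) Fraction as HOCl = 1 / (1 + 0.6918) = 0.5911.
(b) OCl⁻ = (1 − 0.5911) × 5.55 ppm = 2.27 ppm.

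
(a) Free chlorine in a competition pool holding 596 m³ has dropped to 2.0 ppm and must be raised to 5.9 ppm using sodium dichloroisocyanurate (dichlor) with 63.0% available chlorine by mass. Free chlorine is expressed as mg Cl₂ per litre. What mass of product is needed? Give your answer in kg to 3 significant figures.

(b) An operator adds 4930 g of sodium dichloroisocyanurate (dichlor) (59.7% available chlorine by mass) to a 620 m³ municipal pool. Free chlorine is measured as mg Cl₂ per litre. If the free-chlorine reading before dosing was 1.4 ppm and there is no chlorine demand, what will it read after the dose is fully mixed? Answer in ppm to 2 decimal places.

(a) 3.69 kg; (b) 6.15 ppm

(a) Volume: 596 m³ = 596,000 L.
(a) Chlorine deficit: 5.9 − 2.0 = 3.9 ppm = 3.9 mg/L as Cl₂.
(a) Cl₂ equivalent needed: 3.9 mg/L × 596,000 L = 2,324,000 mg = 2324 g.
(a) Product at 63.0% available chlorine: 2324 / 0.63 = 3690 g.

(b) Volume: 620 m³ = 620,000 L.
(b) Available chlorine delivered: 4930 g × 0.597 = 2943 g as Cl₂.
(b) Concentration rise: 2943 g / 620,000 L = 4.747 mg/L = 4.75 ppm.
(b) Final FC: 1.4 + 4.75 = 6.15 ppm.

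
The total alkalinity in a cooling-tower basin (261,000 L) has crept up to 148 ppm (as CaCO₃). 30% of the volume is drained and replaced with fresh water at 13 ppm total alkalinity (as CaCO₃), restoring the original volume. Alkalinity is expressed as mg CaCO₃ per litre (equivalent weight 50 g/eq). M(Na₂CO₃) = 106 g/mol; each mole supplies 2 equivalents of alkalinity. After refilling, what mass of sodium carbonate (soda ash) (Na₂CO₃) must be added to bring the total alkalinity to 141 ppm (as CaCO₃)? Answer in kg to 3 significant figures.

9.27 kg

After draining 30% and refilling: 148 × 0.70 + 13 × 0.30 = 107.5 ppm.
Deficit to target: 141 − 107.5 = 33.5 mg/L.
As CaCO₃: 33.5 mg/L × 261,000 L = 8744 g; ÷ 50 g/eq ÷ 2 = 87.44 mol Na₂CO₃.
Mass: 87.44 × 106 = 9268 g.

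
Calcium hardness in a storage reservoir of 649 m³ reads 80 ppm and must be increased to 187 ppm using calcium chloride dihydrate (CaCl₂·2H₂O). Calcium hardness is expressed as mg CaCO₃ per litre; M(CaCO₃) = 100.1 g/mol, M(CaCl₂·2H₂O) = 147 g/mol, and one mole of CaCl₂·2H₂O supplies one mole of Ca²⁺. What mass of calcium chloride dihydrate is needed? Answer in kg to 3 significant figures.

102 kg

Volume: 649 m³ = 649,000 L.
Hardness to add: (187 − 80) = 107 mg/L as CaCO₃ × 649,000 L = 69,440 g as CaCO₃.
Moles of Ca²⁺ (1 mol Ca²⁺ ≡ 1 mol CaCO₃): 69,440 / 100.1 g/mol = 693.7 mol.
Mass of CaCl₂·2H₂O: 693.7 × 147 = 102,000 g.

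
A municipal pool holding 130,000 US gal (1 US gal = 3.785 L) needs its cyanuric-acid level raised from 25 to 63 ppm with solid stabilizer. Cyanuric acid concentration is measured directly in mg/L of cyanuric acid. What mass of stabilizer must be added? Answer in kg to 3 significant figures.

Volume: 130,000 US gal × 3.785 L/gal = 492,050 L.
CYA to add: (63 − 25) = 38 mg/L × 492,050 L = 18,700 g cyanuric acid.

18.7 kg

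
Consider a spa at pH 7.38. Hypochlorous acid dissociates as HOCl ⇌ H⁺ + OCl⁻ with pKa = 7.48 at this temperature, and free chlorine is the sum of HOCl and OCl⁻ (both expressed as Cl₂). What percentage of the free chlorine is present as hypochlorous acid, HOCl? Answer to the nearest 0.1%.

55.7%

[OCl⁻]/[HOCl] = 10^(pH − pKa) = 10^(7.38 − 7.48) = 10^-0.10 = 0.7943.
Fraction as HOCl = 1 / (1 + 0.7943) = 0.5573.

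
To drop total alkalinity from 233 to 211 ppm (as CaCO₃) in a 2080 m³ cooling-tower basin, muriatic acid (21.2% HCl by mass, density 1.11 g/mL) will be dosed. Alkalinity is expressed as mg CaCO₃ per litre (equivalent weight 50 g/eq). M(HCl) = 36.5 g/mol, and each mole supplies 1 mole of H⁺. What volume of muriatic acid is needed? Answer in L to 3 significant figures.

142 L

Volume: 2080 m³ = 2,080,000 L.
Alkalinity to neutralize: (233 − 211) = 22 mg/L as CaCO₃ × 2,080,000 L = 45,760 g as CaCO₃.
Equivalents of H⁺ required: 45,760 ÷ 50 g/eq = 915.2 eq = 915.2 mol HCl.
Mass of HCl: 915.2 × 36.5 = 33,400 g.
Mass of 21.2% solution: 33,400 / 0.212 = 157,600 g.
Volume: 157,600 g ÷ 1.11 g/mL = 142,000 mL.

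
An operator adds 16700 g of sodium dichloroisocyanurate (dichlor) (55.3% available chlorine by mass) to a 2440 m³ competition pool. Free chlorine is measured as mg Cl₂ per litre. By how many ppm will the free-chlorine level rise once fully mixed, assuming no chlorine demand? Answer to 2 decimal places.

3.78 ppm

Volume: 2440 m³ = 2,440,000 L.
Available chlorine delivered: 16,700 g × 0.553 = 9235 g as Cl₂.
Concentration rise: 9235 g / 2,440,000 L = 3.785 mg/L = 3.78 ppm.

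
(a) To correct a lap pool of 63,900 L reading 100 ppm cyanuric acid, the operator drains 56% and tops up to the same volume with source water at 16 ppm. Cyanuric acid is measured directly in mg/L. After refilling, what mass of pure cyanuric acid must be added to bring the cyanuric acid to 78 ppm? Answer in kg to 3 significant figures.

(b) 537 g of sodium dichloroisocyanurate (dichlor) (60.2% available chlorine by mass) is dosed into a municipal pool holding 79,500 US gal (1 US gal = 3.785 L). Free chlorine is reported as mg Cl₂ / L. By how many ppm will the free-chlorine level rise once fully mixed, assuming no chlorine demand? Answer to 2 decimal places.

(a) 1.60 kg; (b) 1.07 ppm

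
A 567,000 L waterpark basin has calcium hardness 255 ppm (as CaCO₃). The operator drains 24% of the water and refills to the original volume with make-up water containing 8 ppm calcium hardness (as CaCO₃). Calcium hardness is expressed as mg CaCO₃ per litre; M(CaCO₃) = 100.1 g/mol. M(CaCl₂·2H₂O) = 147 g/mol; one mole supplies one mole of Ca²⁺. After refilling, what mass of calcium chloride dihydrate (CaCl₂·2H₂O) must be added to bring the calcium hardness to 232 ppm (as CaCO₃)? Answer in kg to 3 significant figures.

After draining 24% and refilling: 255 × 0.76 + 8 × 0.24 = 195.72 ppm.
Deficit to target: 232 − 195.72 = 36.28 mg/L.
As CaCO₃: 36.28 mg/L × 567,000 L = 20,570 g; ÷ 100.1 = 205.5 mol Ca²⁺.
Mass: 205.5 × 147 = 30,210 g.

30.2 kg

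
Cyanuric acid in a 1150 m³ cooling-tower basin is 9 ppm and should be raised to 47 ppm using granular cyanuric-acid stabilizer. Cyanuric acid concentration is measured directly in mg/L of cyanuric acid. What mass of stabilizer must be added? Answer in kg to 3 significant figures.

43.7 kg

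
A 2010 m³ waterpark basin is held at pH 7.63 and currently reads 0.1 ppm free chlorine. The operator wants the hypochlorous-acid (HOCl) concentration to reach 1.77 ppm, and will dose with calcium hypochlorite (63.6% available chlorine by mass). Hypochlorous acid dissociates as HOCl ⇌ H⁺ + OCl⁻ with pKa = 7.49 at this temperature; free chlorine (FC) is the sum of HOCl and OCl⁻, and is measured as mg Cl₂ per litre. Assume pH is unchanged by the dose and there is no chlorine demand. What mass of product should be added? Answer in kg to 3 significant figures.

13.0 kg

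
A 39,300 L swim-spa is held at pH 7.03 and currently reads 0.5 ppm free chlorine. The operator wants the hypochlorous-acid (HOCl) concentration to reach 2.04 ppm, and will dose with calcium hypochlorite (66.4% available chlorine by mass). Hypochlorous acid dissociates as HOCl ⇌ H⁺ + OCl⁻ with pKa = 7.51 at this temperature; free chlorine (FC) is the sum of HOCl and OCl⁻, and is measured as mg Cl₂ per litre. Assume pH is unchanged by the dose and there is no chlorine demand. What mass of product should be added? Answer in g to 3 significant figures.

[OCl⁻]/[HOCl] = 10^(pH − pKa) = 10^(7.03 − 7.51) = 0.3311; fraction as HOCl = 1/(1 + 0.3311) = 0.7512.
Free chlorine required for 2.04 ppm HOCl: 2.04 / 0.7512 = 2.716 ppm.
FC to add: 2.716 − 0.5 = 2.216 mg/L as Cl₂.
Cl₂ equivalent: 2.216 mg/L × 39,300 L = 87.07 g.
Product at 66.4% available Cl: 87.07 / 0.664 = 131.1 g.

131 g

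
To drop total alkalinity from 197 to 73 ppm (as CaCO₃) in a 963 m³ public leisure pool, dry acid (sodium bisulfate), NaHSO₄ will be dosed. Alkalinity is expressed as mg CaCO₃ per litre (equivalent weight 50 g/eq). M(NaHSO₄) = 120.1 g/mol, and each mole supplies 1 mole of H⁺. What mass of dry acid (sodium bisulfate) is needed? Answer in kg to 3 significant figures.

287 kg

Volume: 963 m³ = 963,000 L.
Alkalinity to neutralize: (197 − 73) = 124 mg/L as CaCO₃ × 963,000 L = 119,400 g as CaCO₃.
Equivalents of H⁺ required: 119,400 ÷ 50 g/eq = 2388 eq = 2388 mol NaHSO₄.
Mass of NaHSO₄: 2388 × 120.1 = 286,800 g.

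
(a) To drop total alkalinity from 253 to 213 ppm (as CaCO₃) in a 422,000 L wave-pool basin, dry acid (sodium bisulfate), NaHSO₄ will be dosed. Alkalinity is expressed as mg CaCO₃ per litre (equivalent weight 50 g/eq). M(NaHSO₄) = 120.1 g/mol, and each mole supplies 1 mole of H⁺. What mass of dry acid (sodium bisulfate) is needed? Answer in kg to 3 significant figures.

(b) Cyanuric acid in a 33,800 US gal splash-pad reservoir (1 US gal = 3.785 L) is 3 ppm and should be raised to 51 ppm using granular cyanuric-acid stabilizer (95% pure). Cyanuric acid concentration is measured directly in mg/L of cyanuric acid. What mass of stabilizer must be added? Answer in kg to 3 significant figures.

(a) 40.5 kg; (b) 6.46 kg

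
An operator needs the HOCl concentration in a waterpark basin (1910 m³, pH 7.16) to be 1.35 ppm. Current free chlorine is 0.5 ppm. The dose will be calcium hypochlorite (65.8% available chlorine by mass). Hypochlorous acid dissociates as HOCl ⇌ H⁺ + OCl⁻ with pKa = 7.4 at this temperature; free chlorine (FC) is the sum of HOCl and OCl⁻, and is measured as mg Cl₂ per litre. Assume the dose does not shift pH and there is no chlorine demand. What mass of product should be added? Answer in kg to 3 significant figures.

4.72 kg

Volume: 1910 m³ = 1,910,000 L.
[OCl⁻]/[HOCl] = 10^(pH − pKa) = 10^(7.16 − 7.4) = 0.5754; fraction as HOCl = 1/(1 + 0.5754) = 0.6347.
Free chlorine required for 1.35 ppm HOCl: 1.35 / 0.6347 = 2.127 ppm.
FC to add: 2.127 − 0.5 = 1.627 mg/L as Cl₂.
Cl₂ equivalent: 1.627 mg/L × 1,910,000 L = 3107 g.
Product at 65.8% available Cl: 3107 / 0.658 = 4722 g.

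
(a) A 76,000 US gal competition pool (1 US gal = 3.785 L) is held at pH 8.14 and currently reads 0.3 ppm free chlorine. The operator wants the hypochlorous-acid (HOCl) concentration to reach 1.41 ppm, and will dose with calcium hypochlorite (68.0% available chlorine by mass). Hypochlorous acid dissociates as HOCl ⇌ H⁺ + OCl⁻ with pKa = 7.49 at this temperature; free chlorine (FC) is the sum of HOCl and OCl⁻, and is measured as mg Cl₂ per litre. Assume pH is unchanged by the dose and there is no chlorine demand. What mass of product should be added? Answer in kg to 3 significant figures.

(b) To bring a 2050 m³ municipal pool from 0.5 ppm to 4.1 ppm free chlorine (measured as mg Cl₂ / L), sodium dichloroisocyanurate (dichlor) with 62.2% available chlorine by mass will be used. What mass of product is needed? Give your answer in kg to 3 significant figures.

(a) 3.13 kg; (b) 11.9 kg

(a) Volume: 76,000 US gal × 3.785 L/gal = 287,660 L.
(a) [OCl⁻]/[HOCl] = 10^(pH − pKa) = 10^(8.14 − 7.49) = 4.467; fraction as HOCl = 1/(1 + 4.467) = 0.1829.
(a) Free chlorine required for 1.41 ppm HOCl: 1.41 / 0.1829 = 7.708 ppm.
(a) FC to add: 7.708 − 0.3 = 7.408 mg/L as Cl₂.
(a) Cl₂ equivalent: 7.408 mg/L × 287,660 L = 2131 g.
(a) Product at 68.0% available Cl: 2131 / 0.68 = 3134 g.

(b) Volume: 2050 m³ = 2,050,000 L.
(b) Chlorine deficit: 4.1 − 0.5 = 3.6 ppm = 3.6 mg/L as Cl₂.
(b) Cl₂ equivalent needed: 3.6 mg/L × 2,050,000 L = 7,380,000 mg = 7380 g.
(b) Product at 62.2% available chlorine: 7380 / 0.622 = 11,860 g.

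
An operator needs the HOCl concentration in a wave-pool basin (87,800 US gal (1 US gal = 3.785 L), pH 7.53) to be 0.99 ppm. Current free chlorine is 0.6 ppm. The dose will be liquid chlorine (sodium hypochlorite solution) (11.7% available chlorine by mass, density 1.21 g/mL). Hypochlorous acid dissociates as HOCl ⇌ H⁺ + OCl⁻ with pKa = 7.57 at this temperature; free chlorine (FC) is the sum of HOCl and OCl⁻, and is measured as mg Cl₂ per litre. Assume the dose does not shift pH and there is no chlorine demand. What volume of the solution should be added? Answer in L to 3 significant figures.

Volume: 87,800 US gal × 3.785 L/gal = 332,323 L.
[OCl⁻]/[HOCl] = 10^(pH − pKa) = 10^(7.53 − 7.57) = 0.912; fraction as HOCl = 1/(1 + 0.912) = 0.523.
Free chlorine required for 0.99 ppm HOCl: 0.99 / 0.523 = 1.893 ppm.
FC to add: 1.893 − 0.6 = 1.293 mg/L as Cl₂.
Cl₂ equivalent: 1.293 mg/L × 332,323 L = 429.7 g.
Product at 11.7% available Cl: 429.7 / 0.117 = 3672 g.
Volume: 3672 g ÷ 1.21 g/mL = 3035 mL.

3.03 L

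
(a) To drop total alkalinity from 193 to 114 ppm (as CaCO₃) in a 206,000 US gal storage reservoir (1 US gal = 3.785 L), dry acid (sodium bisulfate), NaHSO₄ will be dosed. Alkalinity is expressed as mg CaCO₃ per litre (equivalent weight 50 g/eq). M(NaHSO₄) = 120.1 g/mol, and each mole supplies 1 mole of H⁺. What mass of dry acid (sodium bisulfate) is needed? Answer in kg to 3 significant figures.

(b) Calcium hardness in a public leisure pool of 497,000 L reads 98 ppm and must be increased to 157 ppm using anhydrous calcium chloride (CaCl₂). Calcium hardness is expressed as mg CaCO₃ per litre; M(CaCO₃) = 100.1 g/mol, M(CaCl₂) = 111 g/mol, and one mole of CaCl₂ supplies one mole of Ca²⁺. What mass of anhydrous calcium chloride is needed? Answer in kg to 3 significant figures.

(a) Volume: 206,000 US gal × 3.785 L/gal = 779,710 L.
(a) Alkalinity to neutralize: (193 − 114) = 79 mg/L as CaCO₃ × 779,710 L = 61,600 g as CaCO₃.
(a) Equivalents of H⁺ required: 61,600 ÷ 50 g/eq = 1232 eq = 1232 mol NaHSO₄.
(a) Mass of NaHSO₄: 1232 × 120.1 = 148,000 g.

(b) Hardness to add: (157 − 98) = 59 mg/L as CaCO₃ × 497,000 L = 29,320 g as CaCO₃.
(b) Moles of Ca²⁺ (1 mol Ca²⁺ ≡ 1 mol CaCO₃): 29,320 / 100.1 g/mol = 292.9 mol.
(b) Mass of CaCl₂: 292.9 × 111 = 32,520 g.

(a) 148 kg; (b) 32.5 kg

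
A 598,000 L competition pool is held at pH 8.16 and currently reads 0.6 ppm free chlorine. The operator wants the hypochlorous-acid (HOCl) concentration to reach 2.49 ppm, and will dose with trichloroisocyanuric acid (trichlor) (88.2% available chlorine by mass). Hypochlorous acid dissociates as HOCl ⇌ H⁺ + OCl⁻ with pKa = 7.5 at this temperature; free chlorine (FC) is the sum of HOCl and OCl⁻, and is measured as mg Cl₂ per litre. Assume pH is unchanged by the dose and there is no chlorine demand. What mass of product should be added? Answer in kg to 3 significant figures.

[OCl⁻]/[HOCl] = 10^(pH − pKa) = 10^(8.16 − 7.5) = 4.571; fraction as HOCl = 1/(1 + 4.571) = 0.1795.
Free chlorine required for 2.49 ppm HOCl: 2.49 / 0.1795 = 13.87 ppm.
FC to add: 13.87 − 0.6 = 13.27 mg/L as Cl₂.
Cl₂ equivalent: 13.27 mg/L × 598,000 L = 7936 g.
Product at 88.2% available Cl: 7936 / 0.882 = 8998 g.

9.00 kg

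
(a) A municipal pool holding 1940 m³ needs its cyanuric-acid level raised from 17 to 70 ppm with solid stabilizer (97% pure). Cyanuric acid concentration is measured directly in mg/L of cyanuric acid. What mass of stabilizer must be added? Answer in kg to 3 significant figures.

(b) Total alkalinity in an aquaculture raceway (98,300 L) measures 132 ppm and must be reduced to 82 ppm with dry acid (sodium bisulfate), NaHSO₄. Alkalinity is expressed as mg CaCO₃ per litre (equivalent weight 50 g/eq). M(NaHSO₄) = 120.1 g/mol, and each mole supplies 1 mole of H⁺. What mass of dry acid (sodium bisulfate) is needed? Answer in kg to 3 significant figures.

(a) 106 kg; (b) 11.8 kg

(a) Volume: 1940 m³ = 1,940,000 L.
(a) CYA to add: (70 − 17) = 53 mg/L × 1,940,000 L = 102,800 g cyanuric acid.
(a) At 97% purity: 102,800 / 0.97 = 106,000 g product.

(b) Alkalinity to neutralize: (132 − 82) = 50 mg/L as CaCO₃ × 98,300 L = 4915 g as CaCO₃.
(b) Equivalents of H⁺ required: 4915 ÷ 50 g/eq = 98.3 eq = 98.3 mol NaHSO₄.
(b) Mass of NaHSO₄: 98.3 × 120.1 = 11,810 g.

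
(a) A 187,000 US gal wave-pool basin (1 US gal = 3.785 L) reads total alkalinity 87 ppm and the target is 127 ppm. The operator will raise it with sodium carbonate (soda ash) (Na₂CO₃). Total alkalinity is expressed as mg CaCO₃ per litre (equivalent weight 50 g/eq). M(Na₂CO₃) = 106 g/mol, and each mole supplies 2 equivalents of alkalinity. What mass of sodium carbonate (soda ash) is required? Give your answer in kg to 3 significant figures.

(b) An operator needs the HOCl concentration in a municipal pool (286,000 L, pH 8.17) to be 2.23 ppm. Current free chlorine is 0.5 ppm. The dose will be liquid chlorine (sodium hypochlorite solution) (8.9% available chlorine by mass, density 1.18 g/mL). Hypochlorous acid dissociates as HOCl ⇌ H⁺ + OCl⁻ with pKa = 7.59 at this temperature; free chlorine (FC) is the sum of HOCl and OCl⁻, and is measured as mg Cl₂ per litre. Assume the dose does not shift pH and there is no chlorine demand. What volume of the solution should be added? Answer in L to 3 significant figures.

(a) 30.0 kg; (b) 27.8 L

(a) Volume: 187,000 US gal × 3.785 L/gal = 707,795 L.
(a) Alkalinity to add: (127 − 87) = 40 mg/L as CaCO₃ × 707,795 L = 28,310 g as CaCO₃.
(a) Equivalents: 28,310 g ÷ 50 g/eq = 566.2 eq.
(a) Each mole of Na₂CO₃ supplies 2 eq, so 566.2 / 2 = 283.1 mol.
(a) Mass: 283.1 mol × 106 g/mol = 30,010 g.

(b) [OCl⁻]/[HOCl] = 10^(pH − pKa) = 10^(8.17 − 7.59) = 3.802; fraction as HOCl = 1/(1 + 3.802) = 0.2083.
(b) Free chlorine required for 2.23 ppm HOCl: 2.23 / 0.2083 = 10.71 ppm.
(b) FC to add: 10.71 − 0.5 = 10.21 mg/L as Cl₂.
(b) Cl₂ equivalent: 10.21 mg/L × 286,000 L = 2920 g.
(b) Product at 8.9% available Cl: 2920 / 0.089 = 32,800 g.
(b) Volume: 32,800 g ÷ 1.18 g/mL = 27,800 mL.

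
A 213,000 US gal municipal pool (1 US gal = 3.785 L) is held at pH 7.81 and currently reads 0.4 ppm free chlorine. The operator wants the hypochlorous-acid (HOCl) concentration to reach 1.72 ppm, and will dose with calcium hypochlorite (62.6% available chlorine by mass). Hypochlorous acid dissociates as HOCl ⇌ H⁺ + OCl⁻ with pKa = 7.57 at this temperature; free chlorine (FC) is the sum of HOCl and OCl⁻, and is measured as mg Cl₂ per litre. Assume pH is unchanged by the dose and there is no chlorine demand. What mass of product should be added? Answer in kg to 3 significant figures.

5.55 kg

Volume: 213,000 US gal × 3.785 L/gal = 806,205 L.
[OCl⁻]/[HOCl] = 10^(pH − pKa) = 10^(7.81 − 7.57) = 1.738; fraction as HOCl = 1/(1 + 1.738) = 0.3653.
Free chlorine required for 1.72 ppm HOCl: 1.72 / 0.3653 = 4.709 ppm.
FC to add: 4.709 − 0.4 = 4.309 mg/L as Cl₂.
Cl₂ equivalent: 4.309 mg/L × 806,205 L = 3474 g.
Product at 62.6% available Cl: 3474 / 0.626 = 5549 g.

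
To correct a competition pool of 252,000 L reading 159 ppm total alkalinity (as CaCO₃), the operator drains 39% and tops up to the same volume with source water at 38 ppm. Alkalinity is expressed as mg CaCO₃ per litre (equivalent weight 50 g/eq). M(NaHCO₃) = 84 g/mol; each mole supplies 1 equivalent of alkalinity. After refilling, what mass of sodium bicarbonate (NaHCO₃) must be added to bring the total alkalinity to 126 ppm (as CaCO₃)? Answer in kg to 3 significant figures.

After draining 39% and refilling: 159 × 0.61 + 38 × 0.39 = 111.81 ppm.
Deficit to target: 126 − 111.81 = 14.19 mg/L.
As CaCO₃: 14.19 mg/L × 252,000 L = 3576 g; ÷ 50 g/eq ÷ 1 = 71.52 mol NaHCO₃.
Mass: 71.52 × 84 = 6007 g.

6.01 kg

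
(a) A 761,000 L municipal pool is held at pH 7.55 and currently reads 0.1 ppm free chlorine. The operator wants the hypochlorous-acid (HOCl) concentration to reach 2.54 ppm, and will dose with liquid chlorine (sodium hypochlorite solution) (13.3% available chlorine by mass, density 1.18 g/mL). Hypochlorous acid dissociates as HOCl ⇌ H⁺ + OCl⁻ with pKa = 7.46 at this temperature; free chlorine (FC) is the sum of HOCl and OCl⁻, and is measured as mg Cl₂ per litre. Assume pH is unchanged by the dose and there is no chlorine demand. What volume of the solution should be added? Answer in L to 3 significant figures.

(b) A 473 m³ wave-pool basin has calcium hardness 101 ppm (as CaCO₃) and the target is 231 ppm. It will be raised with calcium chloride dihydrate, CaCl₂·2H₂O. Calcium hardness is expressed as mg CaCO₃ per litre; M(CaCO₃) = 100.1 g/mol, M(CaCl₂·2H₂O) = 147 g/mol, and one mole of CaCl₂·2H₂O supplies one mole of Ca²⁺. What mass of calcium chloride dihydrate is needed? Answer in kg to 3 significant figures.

(a) 27.0 L; (b) 90.3 kg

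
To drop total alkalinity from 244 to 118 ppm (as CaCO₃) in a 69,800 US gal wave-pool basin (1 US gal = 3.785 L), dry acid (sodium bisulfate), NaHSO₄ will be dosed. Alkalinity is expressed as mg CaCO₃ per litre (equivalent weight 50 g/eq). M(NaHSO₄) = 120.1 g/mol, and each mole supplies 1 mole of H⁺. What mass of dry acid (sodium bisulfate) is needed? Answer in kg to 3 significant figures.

Volume: 69,800 US gal × 3.785 L/gal = 264,193 L.
Alkalinity to neutralize: (244 − 118) = 126 mg/L as CaCO₃ × 264,193 L = 33,290 g as CaCO₃.
Equivalents of H⁺ required: 33,290 ÷ 50 g/eq = 665.8 eq = 665.8 mol NaHSO₄.
Mass of NaHSO₄: 665.8 × 120.1 = 79,960 g.

80.0 kg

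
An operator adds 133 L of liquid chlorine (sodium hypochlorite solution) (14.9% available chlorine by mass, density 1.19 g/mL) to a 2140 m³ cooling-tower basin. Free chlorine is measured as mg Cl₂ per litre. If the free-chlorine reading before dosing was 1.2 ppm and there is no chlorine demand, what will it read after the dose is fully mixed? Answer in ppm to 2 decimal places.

Volume: 2140 m³ = 2,140,000 L.
Mass of solution: 133 L × 1000 mL/L × 1.19 g/mL = 158,300 g.
Available chlorine delivered: 158,300 g × 0.149 = 23,580 g as Cl₂.
Concentration rise: 23,580 g / 2,140,000 L = 11.02 mg/L = 11.02 ppm.
Final FC: 1.2 + 11.02 = 12.22 ppm.

12.22 ppm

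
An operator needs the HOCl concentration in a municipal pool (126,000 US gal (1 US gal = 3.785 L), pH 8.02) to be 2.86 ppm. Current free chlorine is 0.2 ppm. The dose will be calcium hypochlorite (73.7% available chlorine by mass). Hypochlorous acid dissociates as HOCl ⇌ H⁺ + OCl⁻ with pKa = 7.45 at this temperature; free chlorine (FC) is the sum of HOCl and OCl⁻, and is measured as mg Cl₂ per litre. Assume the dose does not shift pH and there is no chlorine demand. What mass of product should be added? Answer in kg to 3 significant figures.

Volume: 126,000 US gal × 3.785 L/gal = 476,910 L.
[OCl⁻]/[HOCl] = 10^(pH − pKa) = 10^(8.02 − 7.45) = 3.715; fraction as HOCl = 1/(1 + 3.715) = 0.2121.
Free chlorine required for 2.86 ppm HOCl: 2.86 / 0.2121 = 13.49 ppm.
FC to add: 13.49 − 0.2 = 13.29 mg/L as Cl₂.
Cl₂ equivalent: 13.29 mg/L × 476,910 L = 6336 g.
Product at 73.7% available Cl: 6336 / 0.737 = 8597 g.

8.60 kg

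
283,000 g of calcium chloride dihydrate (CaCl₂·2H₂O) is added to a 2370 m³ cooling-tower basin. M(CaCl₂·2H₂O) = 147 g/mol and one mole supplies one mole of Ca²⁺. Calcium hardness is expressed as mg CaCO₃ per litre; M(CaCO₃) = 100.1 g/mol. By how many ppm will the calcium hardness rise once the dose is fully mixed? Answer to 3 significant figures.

81.3 ppm

Volume: 2370 m³ = 2,370,000 L.
Moles of Ca²⁺: 283,000 g ÷ 147 g/mol = 1925 mol.
As CaCO₃: 1925 mol × 100.1 g/mol = 192,700 g.
Rise: 192,700 g / 2,370,000 L × 1000 = 81.31 mg/L.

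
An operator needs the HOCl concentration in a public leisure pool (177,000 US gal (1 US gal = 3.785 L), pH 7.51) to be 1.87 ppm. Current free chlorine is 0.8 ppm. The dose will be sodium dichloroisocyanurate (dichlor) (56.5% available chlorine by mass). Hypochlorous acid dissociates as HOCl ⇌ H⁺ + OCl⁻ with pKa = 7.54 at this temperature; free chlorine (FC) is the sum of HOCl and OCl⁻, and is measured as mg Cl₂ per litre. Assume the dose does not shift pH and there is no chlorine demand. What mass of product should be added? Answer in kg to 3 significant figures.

Volume: 177,000 US gal × 3.785 L/gal = 669,945 L.
[OCl⁻]/[HOCl] = 10^(pH − pKa) = 10^(7.51 − 7.54) = 0.9333; fraction as HOCl = 1/(1 + 0.9333) = 0.5173.
Free chlorine required for 1.87 ppm HOCl: 1.87 / 0.5173 = 3.615 ppm.
FC to add: 3.615 − 0.8 = 2.815 mg/L as Cl₂.
Cl₂ equivalent: 2.815 mg/L × 669,945 L = 1886 g.
Product at 56.5% available Cl: 1886 / 0.565 = 3338 g.

3.34 kg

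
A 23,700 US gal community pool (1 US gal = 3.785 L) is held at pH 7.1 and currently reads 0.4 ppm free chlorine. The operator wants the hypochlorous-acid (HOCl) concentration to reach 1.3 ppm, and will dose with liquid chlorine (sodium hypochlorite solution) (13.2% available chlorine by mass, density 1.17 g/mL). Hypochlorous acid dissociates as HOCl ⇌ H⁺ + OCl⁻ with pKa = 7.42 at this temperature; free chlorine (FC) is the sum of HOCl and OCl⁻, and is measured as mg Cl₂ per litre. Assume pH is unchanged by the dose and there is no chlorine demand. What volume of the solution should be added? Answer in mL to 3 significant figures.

Volume: 23,700 US gal × 3.785 L/gal = 89,704 L.
[OCl⁻]/[HOCl] = 10^(pH − pKa) = 10^(7.1 − 7.42) = 0.4786; fraction as HOCl = 1/(1 + 0.4786) = 0.6763.
Free chlorine required for 1.3 ppm HOCl: 1.3 / 0.6763 = 1.922 ppm.
FC to add: 1.922 − 0.4 = 1.522 mg/L as Cl₂.
Cl₂ equivalent: 1.522 mg/L × 89,704 L = 136.5 g.
Product at 13.2% available Cl: 136.5 / 0.132 = 1034 g.
Volume: 1034 g ÷ 1.17 g/mL = 884.2 mL.

884 mL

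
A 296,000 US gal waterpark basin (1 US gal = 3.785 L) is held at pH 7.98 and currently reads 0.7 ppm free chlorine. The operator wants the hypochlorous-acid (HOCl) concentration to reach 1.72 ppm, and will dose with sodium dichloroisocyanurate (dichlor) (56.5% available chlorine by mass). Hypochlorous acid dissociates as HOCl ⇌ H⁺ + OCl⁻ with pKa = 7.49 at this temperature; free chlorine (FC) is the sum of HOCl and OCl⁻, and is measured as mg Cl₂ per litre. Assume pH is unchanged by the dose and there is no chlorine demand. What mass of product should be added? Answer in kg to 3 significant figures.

Volume: 296,000 US gal × 3.785 L/gal = 1,120,360 L.
[OCl⁻]/[HOCl] = 10^(pH − pKa) = 10^(7.98 − 7.49) = 3.09; fraction as HOCl = 1/(1 + 3.09) = 0.2445.
Free chlorine required for 1.72 ppm HOCl: 1.72 / 0.2445 = 7.035 ppm.
FC to add: 7.035 − 0.7 = 6.335 mg/L as Cl₂.
Cl₂ equivalent: 6.335 mg/L × 1,120,360 L = 7098 g.
Product at 56.5% available Cl: 7098 / 0.565 = 12,560 g.

12.6 kg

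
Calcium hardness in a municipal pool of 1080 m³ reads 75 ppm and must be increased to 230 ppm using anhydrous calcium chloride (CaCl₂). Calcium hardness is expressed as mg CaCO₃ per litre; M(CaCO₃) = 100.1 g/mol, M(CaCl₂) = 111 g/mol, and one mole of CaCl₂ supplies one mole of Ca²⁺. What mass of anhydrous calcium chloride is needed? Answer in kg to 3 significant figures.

186 kg

Volume: 1080 m³ = 1,080,000 L.
Hardness to add: (230 − 75) = 155 mg/L as CaCO₃ × 1,080,000 L = 167,400 g as CaCO₃.
Moles of Ca²⁺ (1 mol Ca²⁺ ≡ 1 mol CaCO₃): 167,400 / 100.1 g/mol = 1672 mol.
Mass of CaCl₂: 1672 × 111 = 185,600 g.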